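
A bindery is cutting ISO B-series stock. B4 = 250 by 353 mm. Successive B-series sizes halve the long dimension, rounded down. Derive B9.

B5: ⌊353/2⌋ × 250 = 176 × 250 mm
B6: ⌊250/2⌋ × 176 = 125 × 176 mm
B7: ⌊176/2⌋ × 125 = 88 × 125 mm
B8: ⌊125/2⌋ × 88 = 62 × 88 mm
B9: ⌊88/2⌋ × 62 = 44 × 62 mm

44 × 62 mm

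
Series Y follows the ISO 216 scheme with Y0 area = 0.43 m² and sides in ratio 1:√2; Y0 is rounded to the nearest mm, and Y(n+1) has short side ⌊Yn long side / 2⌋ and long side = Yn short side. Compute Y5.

Let Y0's short side be w mm. w · w√2 = 0.43 m² = 430,000 mm², so w ≈ 551.4 mm and w√2 ≈ 779.8 mm → Y0 = 551 × 780 mm.
Y1: ⌊780/2⌋ × 551 = 390 × 551 mm
Y2: ⌊551/2⌋ × 390 = 275 × 390 mm
Y3: ⌊390/2⌋ × 275 = 195 × 275 mm
Y4: ⌊275/2⌋ × 195 = 137 × 195 mm
Y5: ⌊195/2⌋ × 137 = 97 × 137 mm

97 × 137 mm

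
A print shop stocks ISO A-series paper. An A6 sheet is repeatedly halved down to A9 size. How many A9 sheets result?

Each ISO step halves the sheet: 1 × A6 → 2 × A7 → 4 × A8 → 8 × A9
From A6 to A9 is 3 halving steps: 2^3 = 8.

8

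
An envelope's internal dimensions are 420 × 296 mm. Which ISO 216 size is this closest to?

A3 (297 × 420 mm)

Aspect ratio 420/296 ≈ 1.419 — close to the ISO √2 ≈ 1.414.
In the A-series (A0 area = 1 m²): A3 = 297 × 420 mm.
Off by 1 mm total — nearest standard size.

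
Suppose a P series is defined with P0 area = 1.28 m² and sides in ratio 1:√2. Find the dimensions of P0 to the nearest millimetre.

951 × 1345 mm

Let the short side be w mm. Then w · w√2 = 1.28 m² = 1,280,000 mm².
w² = 1,280,000/√2, so w ≈ 951.4 mm; long side = w√2 ≈ 1345.4 mm.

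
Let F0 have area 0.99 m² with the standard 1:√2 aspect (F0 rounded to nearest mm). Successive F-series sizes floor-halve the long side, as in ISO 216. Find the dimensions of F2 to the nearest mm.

418 × 591 mm

Let F0's short side be w mm. w · w√2 = 0.99 m² = 990,000 mm², so w ≈ 836.7 mm and w√2 ≈ 1183.2 mm → F0 = 837 × 1183 mm.
F1: ⌊1183/2⌋ × 837 = 591 × 837 mm
F2: ⌊837/2⌋ × 591 = 418 × 591 mm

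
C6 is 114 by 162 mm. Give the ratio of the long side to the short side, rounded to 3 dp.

162 / 114 = 1.421
ISO 216 targets √2 ≈ 1.414; the +0.007 deviation is from mm rounding.

1.421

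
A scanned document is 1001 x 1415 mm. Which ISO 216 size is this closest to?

B0 (1000 × 1414 mm)

Aspect ratio 1415/1001 ≈ 1.414 — close to the ISO √2 ≈ 1.414.
In the B-series (B0 = 1000 × 1414 mm): B0 = 1000 × 1414 mm.
Off by 2 mm total — nearest standard size.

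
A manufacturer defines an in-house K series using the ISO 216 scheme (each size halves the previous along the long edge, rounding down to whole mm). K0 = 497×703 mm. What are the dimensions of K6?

K1 = 351 × 497 mm (from K0 by 1 halving).
K2: ⌊497/2⌋ × 351 = 248 × 351 mm
K3: ⌊351/2⌋ × 248 = 175 × 248 mm
K4: ⌊248/2⌋ × 175 = 124 × 175 mm
K5: ⌊175/2⌋ × 124 = 87 × 124 mm
K6: ⌊124/2⌋ × 87 = 62 × 87 mm

62 × 87 mm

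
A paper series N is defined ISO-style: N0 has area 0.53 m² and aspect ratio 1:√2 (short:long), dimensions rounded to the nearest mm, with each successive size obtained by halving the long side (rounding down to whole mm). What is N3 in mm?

216 × 306 mm

Let N0's short side be w mm. w · w√2 = 0.53 m² = 530,000 mm², so w ≈ 612.2 mm and w√2 ≈ 865.8 mm → N0 = 612 × 866 mm.
N1: ⌊866/2⌋ × 612 = 433 × 612 mm
N2: ⌊612/2⌋ × 433 = 306 × 433 mm
N3: ⌊433/2⌋ × 306 = 216 × 306 mm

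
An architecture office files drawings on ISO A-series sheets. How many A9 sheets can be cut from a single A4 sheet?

Each ISO step halves the sheet: 1 × A4 → 2 × A5 → 4 × A6 → 8 × A7 → …
From A4 to A9 is 5 halving steps: 2^5 = 32.

32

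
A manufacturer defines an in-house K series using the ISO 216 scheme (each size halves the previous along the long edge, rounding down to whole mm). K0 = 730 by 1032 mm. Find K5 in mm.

129 × 182 mm

K1: ⌊1032/2⌋ × 730 = 516 × 730 mm
K2: ⌊730/2⌋ × 516 = 365 × 516 mm
K3: ⌊516/2⌋ × 365 = 258 × 365 mm
K4: ⌊365/2⌋ × 258 = 182 × 258 mm
K5: ⌊258/2⌋ × 182 = 129 × 182 mm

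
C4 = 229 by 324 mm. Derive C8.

C5: ⌊324/2⌋ × 229 = 162 × 229 mm
C6: ⌊229/2⌋ × 162 = 114 × 162 mm
C7: ⌊162/2⌋ × 114 = 81 × 114 mm
C8: ⌊114/2⌋ × 81 = 57 × 81 mm

57 × 81 mm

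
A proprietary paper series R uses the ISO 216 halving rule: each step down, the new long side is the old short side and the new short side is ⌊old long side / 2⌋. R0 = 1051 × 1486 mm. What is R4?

R1: ⌊1486/2⌋ × 1051 = 743 × 1051 mm
R2: ⌊1051/2⌋ × 743 = 525 × 743 mm
R3: ⌊743/2⌋ × 525 = 371 × 525 mm
R4: ⌊525/2⌋ × 371 = 262 × 371 mm

262 × 371 mm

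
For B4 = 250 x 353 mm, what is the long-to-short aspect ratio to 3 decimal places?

1.412

353 / 250 = 1.412
ISO 216 targets √2 ≈ 1.414; the -0.002 deviation is from mm rounding.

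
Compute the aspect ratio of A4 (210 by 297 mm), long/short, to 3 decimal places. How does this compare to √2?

297 / 210 = 1.414
Matches √2 ≈ 1.414 — the ISO 216 defining ratio.

1.414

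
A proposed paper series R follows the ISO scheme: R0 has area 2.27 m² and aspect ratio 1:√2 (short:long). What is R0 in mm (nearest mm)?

Let the short side be w mm. Then w · w√2 = 2.27 m² = 2,270,000 mm².
w² = 2,270,000/√2, so w ≈ 1266.9 mm; long side = w√2 ≈ 1791.7 mm.

1267 × 1792 mm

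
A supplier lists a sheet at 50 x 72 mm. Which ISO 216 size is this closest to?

A8 (52 × 74 mm)

Aspect ratio 72/50 ≈ 1.440 (ISO target is √2 ≈ 1.414).
In the A-series (A0 area = 1 m²): A8 = 52 × 74 mm.
Off by 4 mm total — nearest standard size.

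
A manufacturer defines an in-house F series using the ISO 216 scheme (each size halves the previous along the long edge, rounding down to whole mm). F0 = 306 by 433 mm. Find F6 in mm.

38 × 54 mm

F1 = 216 × 306 mm (from F0 by 1 halving).
F2: ⌊306/2⌋ × 216 = 153 × 216 mm
F3: ⌊216/2⌋ × 153 = 108 × 153 mm
F4: ⌊153/2⌋ × 108 = 76 × 108 mm
F5: ⌊108/2⌋ × 76 = 54 × 76 mm
F6: ⌊76/2⌋ × 54 = 38 × 54 mm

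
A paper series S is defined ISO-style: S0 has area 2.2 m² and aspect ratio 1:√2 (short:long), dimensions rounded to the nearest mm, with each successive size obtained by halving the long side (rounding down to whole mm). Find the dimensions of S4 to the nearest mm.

Let S0's short side be w mm. w · w√2 = 2.2 m² = 2,200,000 mm², so w ≈ 1247.3 mm and w√2 ≈ 1763.9 mm → S0 = 1247 × 1764 mm.
S1: ⌊1764/2⌋ × 1247 = 882 × 1247 mm
S2: ⌊1247/2⌋ × 882 = 623 × 882 mm
S3: ⌊882/2⌋ × 623 = 441 × 623 mm
S4: ⌊623/2⌋ × 441 = 311 × 441 mm

311 × 441 mm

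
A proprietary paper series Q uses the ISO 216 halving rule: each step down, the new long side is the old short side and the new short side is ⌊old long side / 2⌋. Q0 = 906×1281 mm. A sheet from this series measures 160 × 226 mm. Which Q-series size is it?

Q0: 906 × 1281 mm
Q1: 640 × 906 mm
Q2: 453 × 640 mm
Q3: 320 × 453 mm
Q4: 226 × 320 mm
Q5: 160 × 226 mm
Q6: 113 × 160 mm
→ matches Q5.

Q5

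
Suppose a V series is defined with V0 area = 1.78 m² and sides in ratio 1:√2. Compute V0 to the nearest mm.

Let the short side be w mm. Then w · w√2 = 1.78 m² = 1,780,000 mm².
w² = 1,780,000/√2, so w ≈ 1121.9 mm; long side = w√2 ≈ 1586.6 mm.

1122 × 1587 mm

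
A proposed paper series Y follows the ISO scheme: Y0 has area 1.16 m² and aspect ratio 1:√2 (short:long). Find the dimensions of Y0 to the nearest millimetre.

906 × 1281 mm

Let the short side be w mm. Then w · w√2 = 1.16 m² = 1,160,000 mm².
w² = 1,160,000/√2, so w ≈ 905.7 mm; long side = w√2 ≈ 1280.8 mm.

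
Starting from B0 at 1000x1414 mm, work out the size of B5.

176 × 250 mm

B1: ⌊1414/2⌋ × 1000 = 707 × 1000 mm
B2: ⌊1000/2⌋ × 707 = 500 × 707 mm
B3: ⌊707/2⌋ × 500 = 353 × 500 mm
B4: ⌊500/2⌋ × 353 = 250 × 353 mm
B5: ⌊353/2⌋ × 250 = 176 × 250 mm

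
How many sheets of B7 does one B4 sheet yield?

8

Each ISO step halves the sheet: 1 × B4 → 2 × B5 → 4 × B6 → 8 × B7
From B4 to B7 is 3 halving steps: 2^3 = 8.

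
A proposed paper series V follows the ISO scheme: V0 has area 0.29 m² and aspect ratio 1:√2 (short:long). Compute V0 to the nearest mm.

Let the short side be w mm. Then w · w√2 = 0.29 m² = 290,000 mm².
w² = 290,000/√2, so w ≈ 452.8 mm; long side = w√2 ≈ 640.4 mm.

453 × 640 mm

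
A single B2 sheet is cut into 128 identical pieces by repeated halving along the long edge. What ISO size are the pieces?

128 = 2^7, so 7 halving steps.
B2 → B3 → … → B9 after 7 steps.

B9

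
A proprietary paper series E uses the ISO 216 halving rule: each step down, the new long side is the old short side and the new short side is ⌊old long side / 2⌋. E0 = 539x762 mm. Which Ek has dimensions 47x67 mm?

E7

E0: 539 × 762 mm
E1: 381 × 539 mm
E2: 269 × 381 mm
E3: 190 × 269 mm
E4: 134 × 190 mm
E5: 95 × 134 mm
E6: 67 × 95 mm
E7: 47 × 67 mm
E8: 33 × 47 mm
→ matches E7.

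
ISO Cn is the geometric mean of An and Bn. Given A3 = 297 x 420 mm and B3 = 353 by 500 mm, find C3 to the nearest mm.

Short side: √(297 · 353) = √104841 ≈ 323.8 → 324 mm
Long side: √(420 · 500) = √210000 ≈ 458.3 → 458 mm

324 × 458 mm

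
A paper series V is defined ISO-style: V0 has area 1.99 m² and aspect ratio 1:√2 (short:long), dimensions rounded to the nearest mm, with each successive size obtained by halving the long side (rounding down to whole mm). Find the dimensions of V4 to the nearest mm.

296 × 419 mm

Let V0's short side be w mm. w · w√2 = 1.99 m² = 1,990,000 mm², so w ≈ 1186.2 mm and w√2 ≈ 1677.6 mm → V0 = 1186 × 1678 mm.
V1: ⌊1678/2⌋ × 1186 = 839 × 1186 mm
V2: ⌊1186/2⌋ × 839 = 593 × 839 mm
V3: ⌊839/2⌋ × 593 = 419 × 593 mm
V4: ⌊593/2⌋ × 419 = 296 × 419 mm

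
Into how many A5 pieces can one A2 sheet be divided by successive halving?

8

Each ISO step halves the sheet: 1 × A2 → 2 × A3 → 4 × A4 → 8 × A5
From A2 to A5 is 3 halving steps: 2^3 = 8.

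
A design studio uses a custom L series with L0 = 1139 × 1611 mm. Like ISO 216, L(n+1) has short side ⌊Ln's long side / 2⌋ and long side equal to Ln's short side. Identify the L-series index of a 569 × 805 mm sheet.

L0: 1139 × 1611 mm
L1: 805 × 1139 mm
L2: 569 × 805 mm
L3: 402 × 569 mm
→ matches L2.

L2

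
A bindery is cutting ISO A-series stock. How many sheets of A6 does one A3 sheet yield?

A3 = 297 × 420 mm; A6 = 105 × 148 mm.
Each halving step doubles the count; 3 steps from A3 to A6.
2^3 = 8.

8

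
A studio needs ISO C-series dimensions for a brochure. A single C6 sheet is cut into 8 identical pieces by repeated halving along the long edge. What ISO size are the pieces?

C9

8 = 2^3, so 3 halving steps.
C6 → C7 → … → C9 after 3 steps.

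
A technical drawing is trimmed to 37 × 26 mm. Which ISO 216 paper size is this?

Aspect ratio 37/26 ≈ 1.423 — close to the ISO √2 ≈ 1.414.
In the A-series (A0 area = 1 m²): A10 = 26 × 37 mm.

A10 (26 × 37 mm)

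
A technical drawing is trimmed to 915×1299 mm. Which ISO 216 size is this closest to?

Aspect ratio 1299/915 ≈ 1.420 — close to the ISO √2 ≈ 1.414.
In the C-series (envelope sizes, between A and B): C0 = 917 × 1297 mm.
Off by 4 mm total — nearest standard size.

C0 (917 × 1297 mm)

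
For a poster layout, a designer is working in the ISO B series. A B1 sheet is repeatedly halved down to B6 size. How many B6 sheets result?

B1 = 707 × 1000 mm; B6 = 125 × 176 mm.
Each halving step doubles the count; 5 steps from B1 to B6.
2^5 = 32.

32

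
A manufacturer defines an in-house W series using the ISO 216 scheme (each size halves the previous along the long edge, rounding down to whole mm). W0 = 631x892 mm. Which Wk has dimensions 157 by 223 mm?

W4

W0: 631 × 892 mm
W1: 446 × 631 mm
W2: 315 × 446 mm
W3: 223 × 315 mm
W4: 157 × 223 mm
W5: 111 × 157 mm
→ matches W4.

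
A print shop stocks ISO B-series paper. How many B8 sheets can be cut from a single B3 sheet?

B3 = 353 × 500 mm; B8 = 62 × 88 mm.
Each halving step doubles the count; 5 steps from B3 to B8.
2^5 = 32.

32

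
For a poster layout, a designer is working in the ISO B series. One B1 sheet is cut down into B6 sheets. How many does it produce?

Each ISO step halves the sheet: 1 × B1 → 2 × B2 → 4 × B3 → 8 × B4 → …
From B1 to B6 is 5 halving steps: 2^5 = 32.

32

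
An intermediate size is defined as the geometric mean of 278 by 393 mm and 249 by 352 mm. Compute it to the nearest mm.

263 × 372 mm

Short side: √(278 · 249) = √69222 ≈ 263.1 → 263 mm
Long side: √(393 · 352) = √138336 ≈ 371.9 → 372 mm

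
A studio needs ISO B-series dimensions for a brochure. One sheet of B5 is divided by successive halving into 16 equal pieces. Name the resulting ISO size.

B9

16 = 2^4, so 4 halving steps.
B5 → B6 → … → B9 after 4 steps.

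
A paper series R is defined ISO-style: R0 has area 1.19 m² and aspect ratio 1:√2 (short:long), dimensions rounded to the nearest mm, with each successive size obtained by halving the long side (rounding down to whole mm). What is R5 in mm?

162 × 229 mm

Let R0's short side be w mm. w · w√2 = 1.19 m² = 1,190,000 mm², so w ≈ 917.3 mm and w√2 ≈ 1297.3 mm → R0 = 917 × 1297 mm.
R1: ⌊1297/2⌋ × 917 = 648 × 917 mm
R2: ⌊917/2⌋ × 648 = 458 × 648 mm
R3: ⌊648/2⌋ × 458 = 324 × 458 mm
R4: ⌊458/2⌋ × 324 = 229 × 324 mm
R5: ⌊324/2⌋ × 229 = 162 × 229 mm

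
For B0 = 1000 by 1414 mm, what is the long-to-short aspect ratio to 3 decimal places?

1.414

1414 / 1000 = 1.414
Matches √2 ≈ 1.414 — the ISO 216 defining ratio.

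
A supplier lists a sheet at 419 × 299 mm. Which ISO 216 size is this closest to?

A3 (297 × 420 mm)

Aspect ratio 419/299 ≈ 1.401 — close to the ISO √2 ≈ 1.414.
In the A-series (A0 area = 1 m²): A3 = 297 × 420 mm.
Off by 3 mm total — nearest standard size.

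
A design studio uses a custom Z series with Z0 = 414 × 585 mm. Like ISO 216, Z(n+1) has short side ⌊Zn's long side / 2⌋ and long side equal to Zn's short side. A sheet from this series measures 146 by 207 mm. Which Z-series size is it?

Z3

Z0: 414 × 585 mm
Z1: 292 × 414 mm
Z2: 207 × 292 mm
Z3: 146 × 207 mm
Z4: 103 × 146 mm
→ matches Z3.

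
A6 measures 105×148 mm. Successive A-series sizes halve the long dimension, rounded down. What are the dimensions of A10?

26 × 37 mm

A7: ⌊148/2⌋ × 105 = 74 × 105 mm
A8: ⌊105/2⌋ × 74 = 52 × 74 mm
A9: ⌊74/2⌋ × 52 = 37 × 52 mm
A10: ⌊52/2⌋ × 37 = 26 × 37 mm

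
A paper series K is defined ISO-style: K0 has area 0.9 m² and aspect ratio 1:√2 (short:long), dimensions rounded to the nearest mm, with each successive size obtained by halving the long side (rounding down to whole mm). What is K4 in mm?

199 × 282 mm

Let K0's short side be w mm. w · w√2 = 0.9 m² = 900,000 mm², so w ≈ 797.7 mm and w√2 ≈ 1128.2 mm → K0 = 798 × 1128 mm.
K1: ⌊1128/2⌋ × 798 = 564 × 798 mm
K2: ⌊798/2⌋ × 564 = 399 × 564 mm
K3: ⌊564/2⌋ × 399 = 282 × 399 mm
K4: ⌊399/2⌋ × 282 = 199 × 282 mm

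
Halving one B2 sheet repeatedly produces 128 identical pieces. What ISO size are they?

B9

128 = 2^7, so 7 halving steps.
B2 → B3 → … → B9 after 7 steps.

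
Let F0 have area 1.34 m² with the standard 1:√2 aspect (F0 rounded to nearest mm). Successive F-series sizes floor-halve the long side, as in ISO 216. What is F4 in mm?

Let F0's short side be w mm. w · w√2 = 1.34 m² = 1,340,000 mm², so w ≈ 973.4 mm and w√2 ≈ 1376.6 mm → F0 = 973 × 1377 mm.
F1: ⌊1377/2⌋ × 973 = 688 × 973 mm
F2: ⌊973/2⌋ × 688 = 486 × 688 mm
F3: ⌊688/2⌋ × 486 = 344 × 486 mm
F4: ⌊486/2⌋ × 344 = 243 × 344 mm

243 × 344 mm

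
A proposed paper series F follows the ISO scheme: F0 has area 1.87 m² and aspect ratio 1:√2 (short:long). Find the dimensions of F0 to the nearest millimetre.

Let the short side be w mm. Then w · w√2 = 1.87 m² = 1,870,000 mm².
w² = 1,870,000/√2, so w ≈ 1149.9 mm; long side = w√2 ≈ 1626.2 mm.

1150 × 1626 mm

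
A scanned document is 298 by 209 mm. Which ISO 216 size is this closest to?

Aspect ratio 298/209 ≈ 1.426 — close to the ISO √2 ≈ 1.414.
In the A-series (A0 area = 1 m²): A4 = 210 × 297 mm.
Off by 2 mm total — nearest standard size.

A4 (210 × 297 mm)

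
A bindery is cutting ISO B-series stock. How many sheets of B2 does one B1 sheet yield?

Each ISO step halves the sheet: 1 × B1 → 2 × B2
From B1 to B2 is 1 halving step: 2^1 = 2.

2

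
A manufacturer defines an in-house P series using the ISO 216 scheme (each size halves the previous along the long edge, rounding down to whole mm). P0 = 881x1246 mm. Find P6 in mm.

110 × 155 mm

P1: ⌊1246/2⌋ × 881 = 623 × 881 mm
P2: ⌊881/2⌋ × 623 = 440 × 623 mm
P3: ⌊623/2⌋ × 440 = 311 × 440 mm
P4: ⌊440/2⌋ × 311 = 220 × 311 mm
P5: ⌊311/2⌋ × 220 = 155 × 220 mm
P6: ⌊220/2⌋ × 155 = 110 × 155 mm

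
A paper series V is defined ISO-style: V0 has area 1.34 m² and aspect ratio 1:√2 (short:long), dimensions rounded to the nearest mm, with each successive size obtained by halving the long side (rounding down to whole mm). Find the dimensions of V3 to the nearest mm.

344 × 486 mm

Let V0's short side be w mm. w · w√2 = 1.34 m² = 1,340,000 mm², so w ≈ 973.4 mm and w√2 ≈ 1376.6 mm → V0 = 973 × 1377 mm.
V1: ⌊1377/2⌋ × 973 = 688 × 973 mm
V2: ⌊973/2⌋ × 688 = 486 × 688 mm
V3: ⌊688/2⌋ × 486 = 344 × 486 mm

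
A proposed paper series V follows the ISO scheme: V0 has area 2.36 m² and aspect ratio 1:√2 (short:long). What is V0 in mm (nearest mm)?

Let the short side be w mm. Then w · w√2 = 2.36 m² = 2,360,000 mm².
w² = 2,360,000/√2, so w ≈ 1291.8 mm; long side = w√2 ≈ 1826.9 mm.

1292 × 1827 mm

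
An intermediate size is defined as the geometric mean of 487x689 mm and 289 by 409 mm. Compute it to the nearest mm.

375 × 531 mm

Short side: √(487 · 289) = √140743 ≈ 375.2 → 375 mm
Long side: √(689 · 409) = √281801 ≈ 530.8 → 531 mm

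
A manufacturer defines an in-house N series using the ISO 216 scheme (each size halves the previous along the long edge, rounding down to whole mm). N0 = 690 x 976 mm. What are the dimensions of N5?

122 × 172 mm

N1: ⌊976/2⌋ × 690 = 488 × 690 mm
N2: ⌊690/2⌋ × 488 = 345 × 488 mm
N3: ⌊488/2⌋ × 345 = 244 × 345 mm
N4: ⌊345/2⌋ × 244 = 172 × 244 mm
N5: ⌊244/2⌋ × 172 = 122 × 172 mm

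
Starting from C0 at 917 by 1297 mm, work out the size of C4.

229 × 324 mm

C1: ⌊1297/2⌋ × 917 = 648 × 917 mm
C2: ⌊917/2⌋ × 648 = 458 × 648 mm
C3: ⌊648/2⌋ × 458 = 324 × 458 mm
C4: ⌊458/2⌋ × 324 = 229 × 324 mm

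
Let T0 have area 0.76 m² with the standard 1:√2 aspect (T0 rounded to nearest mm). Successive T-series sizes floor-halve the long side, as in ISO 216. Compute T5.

Let T0's short side be w mm. w · w√2 = 0.76 m² = 760,000 mm², so w ≈ 733.1 mm and w√2 ≈ 1036.7 mm → T0 = 733 × 1037 mm.
T1: ⌊1037/2⌋ × 733 = 518 × 733 mm
T2: ⌊733/2⌋ × 518 = 366 × 518 mm
T3: ⌊518/2⌋ × 366 = 259 × 366 mm
T4: ⌊366/2⌋ × 259 = 183 × 259 mm
T5: ⌊259/2⌋ × 183 = 129 × 183 mm

129 × 183 mm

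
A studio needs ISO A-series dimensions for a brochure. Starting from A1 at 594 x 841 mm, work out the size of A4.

210 × 297 mm

A2: ⌊841/2⌋ × 594 = 420 × 594 mm
A3: ⌊594/2⌋ × 420 = 297 × 420 mm
A4: ⌊420/2⌋ × 297 = 210 × 297 mm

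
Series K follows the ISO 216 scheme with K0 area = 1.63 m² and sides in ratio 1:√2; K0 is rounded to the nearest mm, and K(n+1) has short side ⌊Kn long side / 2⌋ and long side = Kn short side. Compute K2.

537 × 759 mm

Let K0's short side be w mm. w · w√2 = 1.63 m² = 1,630,000 mm², so w ≈ 1073.6 mm and w√2 ≈ 1518.3 mm → K0 = 1074 × 1518 mm.
K1: ⌊1518/2⌋ × 1074 = 759 × 1074 mm
K2: ⌊1074/2⌋ × 759 = 537 × 759 mm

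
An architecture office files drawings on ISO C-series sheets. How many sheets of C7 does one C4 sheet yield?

8

Each ISO step halves the sheet: 1 × C4 → 2 × C5 → 4 × C6 → 8 × C7
From C4 to C7 is 3 halving steps: 2^3 = 8.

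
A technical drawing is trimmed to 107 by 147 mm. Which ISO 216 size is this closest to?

A6 (105 × 148 mm)

Aspect ratio 147/107 ≈ 1.374 (ISO target is √2 ≈ 1.414).
In the A-series (A0 area = 1 m²): A6 = 105 × 148 mm.
Off by 3 mm total — nearest standard size.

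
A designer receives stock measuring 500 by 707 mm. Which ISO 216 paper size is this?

Aspect ratio 707/500 ≈ 1.414 — close to the ISO √2 ≈ 1.414.
In the B-series (B0 = 1000 × 1414 mm): B2 = 500 × 707 mm.

B2 (500 × 707 mm)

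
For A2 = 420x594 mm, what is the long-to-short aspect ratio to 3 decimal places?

594 / 420 = 1.414
Matches √2 ≈ 1.414 — the ISO 216 defining ratio.

1.414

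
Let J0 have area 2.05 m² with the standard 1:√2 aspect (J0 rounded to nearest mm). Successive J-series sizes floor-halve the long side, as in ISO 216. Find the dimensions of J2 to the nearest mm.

Let J0's short side be w mm. w · w√2 = 2.05 m² = 2,050,000 mm², so w ≈ 1204.0 mm and w√2 ≈ 1702.7 mm → J0 = 1204 × 1703 mm.
J1: ⌊1703/2⌋ × 1204 = 851 × 1204 mm
J2: ⌊1204/2⌋ × 851 = 602 × 851 mm

602 × 851 mm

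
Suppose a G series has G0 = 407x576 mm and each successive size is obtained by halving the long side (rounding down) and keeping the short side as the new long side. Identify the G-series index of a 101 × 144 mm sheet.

G0: 407 × 576 mm
G1: 288 × 407 mm
G2: 203 × 288 mm
G3: 144 × 203 mm
G4: 101 × 144 mm
G5: 72 × 101 mm
→ matches G4.

G4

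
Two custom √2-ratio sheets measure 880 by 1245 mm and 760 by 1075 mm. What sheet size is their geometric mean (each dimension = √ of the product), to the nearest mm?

Short side: √(880 · 760) = √668800 ≈ 817.8 → 818 mm
Long side: √(1245 · 1075) = √1338375 ≈ 1156.9 → 1157 mm

818 × 1157 mm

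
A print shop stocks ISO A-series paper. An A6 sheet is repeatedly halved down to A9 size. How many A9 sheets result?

Each ISO step halves the sheet: 1 × A6 → 2 × A7 → 4 × A8 → 8 × A9
From A6 to A9 is 3 halving steps: 2^3 = 8.

8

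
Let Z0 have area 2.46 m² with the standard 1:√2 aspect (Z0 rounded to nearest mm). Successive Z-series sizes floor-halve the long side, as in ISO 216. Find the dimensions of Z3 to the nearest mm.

466 × 659 mm

Let Z0's short side be w mm. w · w√2 = 2.46 m² = 2,460,000 mm², so w ≈ 1318.9 mm and w√2 ≈ 1865.2 mm → Z0 = 1319 × 1865 mm.
Z1: ⌊1865/2⌋ × 1319 = 932 × 1319 mm
Z2: ⌊1319/2⌋ × 932 = 659 × 932 mm
Z3: ⌊932/2⌋ × 659 = 466 × 659 mm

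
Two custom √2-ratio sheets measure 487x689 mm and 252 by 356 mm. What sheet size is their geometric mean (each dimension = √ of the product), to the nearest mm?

Short side: √(487 · 252) = √122724 ≈ 350.3 → 350 mm
Long side: √(689 · 356) = √245284 ≈ 495.3 → 495 mm

350 × 495 mm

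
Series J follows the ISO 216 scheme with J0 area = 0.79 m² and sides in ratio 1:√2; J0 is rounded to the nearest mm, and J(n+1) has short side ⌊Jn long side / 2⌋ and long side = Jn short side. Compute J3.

264 × 373 mm

Let J0's short side be w mm. w · w√2 = 0.79 m² = 790,000 mm², so w ≈ 747.4 mm and w√2 ≈ 1057.0 mm → J0 = 747 × 1057 mm.
J1: ⌊1057/2⌋ × 747 = 528 × 747 mm
J2: ⌊747/2⌋ × 528 = 373 × 528 mm
J3: ⌊528/2⌋ × 373 = 264 × 373 mm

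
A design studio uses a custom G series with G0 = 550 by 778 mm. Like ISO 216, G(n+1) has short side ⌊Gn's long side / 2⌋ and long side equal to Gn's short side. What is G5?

97 × 137 mm

G1: ⌊778/2⌋ × 550 = 389 × 550 mm
G2: ⌊550/2⌋ × 389 = 275 × 389 mm
G3: ⌊389/2⌋ × 275 = 194 × 275 mm
G4: ⌊275/2⌋ × 194 = 137 × 194 mm
G5: ⌊194/2⌋ × 137 = 97 × 137 mm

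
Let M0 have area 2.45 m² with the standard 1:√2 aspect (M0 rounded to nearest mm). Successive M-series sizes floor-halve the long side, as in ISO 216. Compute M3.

Let M0's short side be w mm. w · w√2 = 2.45 m² = 2,450,000 mm², so w ≈ 1316.2 mm and w√2 ≈ 1861.4 mm → M0 = 1316 × 1861 mm.
M1: ⌊1861/2⌋ × 1316 = 930 × 1316 mm
M2: ⌊1316/2⌋ × 930 = 658 × 930 mm
M3: ⌊930/2⌋ × 658 = 465 × 658 mm

465 × 658 mm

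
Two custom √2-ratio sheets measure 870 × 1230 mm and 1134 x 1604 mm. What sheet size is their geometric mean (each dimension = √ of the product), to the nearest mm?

993 × 1405 mm

Short side: √(870 · 1134) = √986580 ≈ 993.3 → 993 mm
Long side: √(1230 · 1604) = √1972920 ≈ 1404.6 → 1405 mm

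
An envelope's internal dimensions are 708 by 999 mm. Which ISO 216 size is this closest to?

B1 (707 × 1000 mm)

Aspect ratio 999/708 ≈ 1.411 — close to the ISO √2 ≈ 1.414.
In the B-series (B0 = 1000 × 1414 mm): B1 = 707 × 1000 mm.
Off by 2 mm total — nearest standard size.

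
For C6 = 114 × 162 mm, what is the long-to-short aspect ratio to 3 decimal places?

1.421

162 / 114 = 1.421
ISO 216 targets √2 ≈ 1.414; the +0.007 deviation is from mm rounding.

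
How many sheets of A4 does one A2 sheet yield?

4

A2 = 420 × 594 mm; A4 = 210 × 297 mm.
Each halving step doubles the count; 2 steps from A2 to A4.
2^2 = 4.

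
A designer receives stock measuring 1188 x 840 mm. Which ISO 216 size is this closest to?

A0 (841 × 1189 mm)

Aspect ratio 1188/840 ≈ 1.414 — close to the ISO √2 ≈ 1.414.
In the A-series (A0 area = 1 m²): A0 = 841 × 1189 mm.
Off by 2 mm total — nearest standard size.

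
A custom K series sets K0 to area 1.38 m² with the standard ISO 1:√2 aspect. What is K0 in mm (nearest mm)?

988 × 1397 mm

Let the short side be w mm. Then w · w√2 = 1.38 m² = 1,380,000 mm².
w² = 1,380,000/√2, so w ≈ 987.8 mm; long side = w√2 ≈ 1397.0 mm.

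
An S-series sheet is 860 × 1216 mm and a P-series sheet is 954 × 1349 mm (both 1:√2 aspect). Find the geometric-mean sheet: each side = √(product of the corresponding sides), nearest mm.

906 × 1281 mm

Short side: √(860 · 954) = √820440 ≈ 905.8 → 906 mm
Long side: √(1216 · 1349) = √1640384 ≈ 1280.8 → 1281 mm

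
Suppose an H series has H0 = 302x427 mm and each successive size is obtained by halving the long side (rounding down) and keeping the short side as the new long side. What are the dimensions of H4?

75 × 106 mm

H1: ⌊427/2⌋ × 302 = 213 × 302 mm
H2: ⌊302/2⌋ × 213 = 151 × 213 mm
H3: ⌊213/2⌋ × 151 = 106 × 151 mm
H4: ⌊151/2⌋ × 106 = 75 × 106 mm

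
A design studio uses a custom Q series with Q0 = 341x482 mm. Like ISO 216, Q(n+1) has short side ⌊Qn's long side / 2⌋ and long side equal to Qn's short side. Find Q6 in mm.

Q1: ⌊482/2⌋ × 341 = 241 × 341 mm
Q2: ⌊341/2⌋ × 241 = 170 × 241 mm
Q3: ⌊241/2⌋ × 170 = 120 × 170 mm
Q4: ⌊170/2⌋ × 120 = 85 × 120 mm
Q5: ⌊120/2⌋ × 85 = 60 × 85 mm
Q6: ⌊85/2⌋ × 60 = 42 × 60 mm

42 × 60 mm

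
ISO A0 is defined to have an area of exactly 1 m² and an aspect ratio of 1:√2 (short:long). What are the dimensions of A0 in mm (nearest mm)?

841 × 1189 mm

Let the short side be w mm. Then the long side is w√2 and w · w√2 = 10⁶ mm².
w² = 10⁶/√2, so w = 1000 / 2^(1/4) ≈ 840.9 mm; long side = 1000 · 2^(1/4) ≈ 1189.2 mm.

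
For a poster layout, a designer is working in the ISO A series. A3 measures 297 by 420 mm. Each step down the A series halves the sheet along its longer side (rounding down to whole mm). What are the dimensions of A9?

37 × 52 mm

A4: ⌊420/2⌋ × 297 = 210 × 297 mm
A5: ⌊297/2⌋ × 210 = 148 × 210 mm
A6: ⌊210/2⌋ × 148 = 105 × 148 mm
A7: ⌊148/2⌋ × 105 = 74 × 105 mm
A8: ⌊105/2⌋ × 74 = 52 × 74 mm
A9: ⌊74/2⌋ × 52 = 37 × 52 mm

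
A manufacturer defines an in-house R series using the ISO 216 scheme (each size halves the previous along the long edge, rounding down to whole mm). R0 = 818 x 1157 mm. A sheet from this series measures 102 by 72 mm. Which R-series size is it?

R0: 818 × 1157 mm
R1: 578 × 818 mm
R2: 409 × 578 mm
R3: 289 × 409 mm
R4: 204 × 289 mm
R5: 144 × 204 mm
R6: 102 × 144 mm
R7: 72 × 102 mm
R8: 51 × 72 mm
→ matches R7.

R7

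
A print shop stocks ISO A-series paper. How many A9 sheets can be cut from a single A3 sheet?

64

Each ISO step halves the sheet: 1 × A3 → 2 × A4 → 4 × A5 → 8 × A6 → …
From A3 to A9 is 6 halving steps: 2^6 = 64.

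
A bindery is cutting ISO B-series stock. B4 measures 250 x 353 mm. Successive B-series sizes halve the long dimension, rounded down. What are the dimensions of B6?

B5: ⌊353/2⌋ × 250 = 176 × 250 mm
B6: ⌊250/2⌋ × 176 = 125 × 176 mm

125 × 176 mm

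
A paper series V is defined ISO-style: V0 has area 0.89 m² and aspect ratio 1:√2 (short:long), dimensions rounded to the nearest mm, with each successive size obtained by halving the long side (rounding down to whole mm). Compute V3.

280 × 396 mm

Let V0's short side be w mm. w · w√2 = 0.89 m² = 890,000 mm², so w ≈ 793.3 mm and w√2 ≈ 1121.9 mm → V0 = 793 × 1122 mm.
V1: ⌊1122/2⌋ × 793 = 561 × 793 mm
V2: ⌊793/2⌋ × 561 = 396 × 561 mm
V3: ⌊561/2⌋ × 396 = 280 × 396 mm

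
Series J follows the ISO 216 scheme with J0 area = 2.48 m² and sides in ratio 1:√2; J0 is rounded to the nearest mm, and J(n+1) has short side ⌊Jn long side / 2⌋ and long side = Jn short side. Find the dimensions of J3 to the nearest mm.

468 × 662 mm

Let J0's short side be w mm. w · w√2 = 2.48 m² = 2,480,000 mm², so w ≈ 1324.2 mm and w√2 ≈ 1872.8 mm → J0 = 1324 × 1873 mm.
J1: ⌊1873/2⌋ × 1324 = 936 × 1324 mm
J2: ⌊1324/2⌋ × 936 = 662 × 936 mm
J3: ⌊936/2⌋ × 662 = 468 × 662 mm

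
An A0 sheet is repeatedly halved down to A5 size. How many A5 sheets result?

32

Each ISO step halves the sheet: 1 × A0 → 2 × A1 → 4 × A2 → 8 × A3 → …
From A0 to A5 is 5 halving steps: 2^5 = 32.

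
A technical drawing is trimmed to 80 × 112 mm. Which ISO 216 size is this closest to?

C7 (81 × 114 mm)

Aspect ratio 112/80 ≈ 1.400 — close to the ISO √2 ≈ 1.414.
In the C-series (envelope sizes, between A and B): C7 = 81 × 114 mm.
Off by 3 mm total — nearest standard size.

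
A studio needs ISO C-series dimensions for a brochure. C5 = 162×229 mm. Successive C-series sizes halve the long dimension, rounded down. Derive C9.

C6: ⌊229/2⌋ × 162 = 114 × 162 mm
C7: ⌊162/2⌋ × 114 = 81 × 114 mm
C8: ⌊114/2⌋ × 81 = 57 × 81 mm
C9: ⌊81/2⌋ × 57 = 40 × 57 mm

40 × 57 mm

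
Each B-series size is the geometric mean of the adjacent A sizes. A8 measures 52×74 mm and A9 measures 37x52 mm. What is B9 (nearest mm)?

44 × 62 mm

Short side: √(52 · 37) = √1924 ≈ 43.9 → 44 mm
Long side: √(74 · 52) = √3848 ≈ 62.0 → 62 mm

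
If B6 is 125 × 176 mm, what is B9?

B7: ⌊176/2⌋ × 125 = 88 × 125 mm
B8: ⌊125/2⌋ × 88 = 62 × 88 mm
B9: ⌊88/2⌋ × 62 = 44 × 62 mm

44 × 62 mm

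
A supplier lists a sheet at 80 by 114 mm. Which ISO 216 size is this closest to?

Aspect ratio 114/80 ≈ 1.425 — close to the ISO √2 ≈ 1.414.
In the C-series (envelope sizes, between A and B): C7 = 81 × 114 mm.
Off by 1 mm total — nearest standard size.

C7 (81 × 114 mm)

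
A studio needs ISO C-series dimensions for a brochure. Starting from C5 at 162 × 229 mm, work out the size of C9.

C6: ⌊229/2⌋ × 162 = 114 × 162 mm
C7: ⌊162/2⌋ × 114 = 81 × 114 mm
C8: ⌊114/2⌋ × 81 = 57 × 81 mm
C9: ⌊81/2⌋ × 57 = 40 × 57 mm

40 × 57 mm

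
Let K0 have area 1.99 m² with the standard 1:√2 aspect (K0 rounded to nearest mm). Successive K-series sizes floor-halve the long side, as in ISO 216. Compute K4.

296 × 419 mm

Let K0's short side be w mm. w · w√2 = 1.99 m² = 1,990,000 mm², so w ≈ 1186.2 mm and w√2 ≈ 1677.6 mm → K0 = 1186 × 1678 mm.
K1: ⌊1678/2⌋ × 1186 = 839 × 1186 mm
K2: ⌊1186/2⌋ × 839 = 593 × 839 mm
K3: ⌊839/2⌋ × 593 = 419 × 593 mm
K4: ⌊593/2⌋ × 419 = 296 × 419 mm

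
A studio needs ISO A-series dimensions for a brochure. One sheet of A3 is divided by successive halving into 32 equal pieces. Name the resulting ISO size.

A8

32 = 2^5, so 5 halving steps.
A3 → A4 → … → A8 after 5 steps.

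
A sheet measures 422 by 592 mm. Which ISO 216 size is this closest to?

Aspect ratio 592/422 ≈ 1.403 — close to the ISO √2 ≈ 1.414.
In the A-series (A0 area = 1 m²): A2 = 420 × 594 mm.
Off by 4 mm total — nearest standard size.

A2 (420 × 594 mm)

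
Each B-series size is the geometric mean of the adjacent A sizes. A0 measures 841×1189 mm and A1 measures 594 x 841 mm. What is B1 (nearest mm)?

Short side: √(841 · 594) = √499554 ≈ 706.8 → 707 mm
Long side: √(1189 · 841) = √999949 ≈ 1000.0 → 1000 mm

707 × 1000 mm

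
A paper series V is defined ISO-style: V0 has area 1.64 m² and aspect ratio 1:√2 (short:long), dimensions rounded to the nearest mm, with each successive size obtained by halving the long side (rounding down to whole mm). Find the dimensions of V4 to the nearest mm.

Let V0's short side be w mm. w · w√2 = 1.64 m² = 1,640,000 mm², so w ≈ 1076.9 mm and w√2 ≈ 1522.9 mm → V0 = 1077 × 1523 mm.
V1: ⌊1523/2⌋ × 1077 = 761 × 1077 mm
V2: ⌊1077/2⌋ × 761 = 538 × 761 mm
V3: ⌊761/2⌋ × 538 = 380 × 538 mm
V4: ⌊538/2⌋ × 380 = 269 × 380 mm

269 × 380 mm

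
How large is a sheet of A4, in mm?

A0 = 841 × 1189 mm (A0 has area 1 m², aspect 1:√2).
A1: ⌊1189/2⌋ × 841 = 594 × 841 mm
A2: ⌊841/2⌋ × 594 = 420 × 594 mm
A3: ⌊594/2⌋ × 420 = 297 × 420 mm
A4: ⌊420/2⌋ × 297 = 210 × 297 mm

210 × 297 mm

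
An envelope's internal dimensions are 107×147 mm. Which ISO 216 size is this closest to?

A6 (105 × 148 mm)

Aspect ratio 147/107 ≈ 1.374 (ISO target is √2 ≈ 1.414).
In the A-series (A0 area = 1 m²): A6 = 105 × 148 mm.
Off by 3 mm total — nearest standard size.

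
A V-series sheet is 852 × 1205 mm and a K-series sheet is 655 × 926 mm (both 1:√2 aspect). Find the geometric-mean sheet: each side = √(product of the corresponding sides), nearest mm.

747 × 1056 mm

Short side: √(852 · 655) = √558060 ≈ 747.0 → 747 mm
Long side: √(1205 · 926) = √1115830 ≈ 1056.3 → 1056 mm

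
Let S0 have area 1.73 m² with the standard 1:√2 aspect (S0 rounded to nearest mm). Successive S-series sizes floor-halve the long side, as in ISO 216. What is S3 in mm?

391 × 553 mm

Let S0's short side be w mm. w · w√2 = 1.73 m² = 1,730,000 mm², so w ≈ 1106.0 mm and w√2 ≈ 1564.2 mm → S0 = 1106 × 1564 mm.
S1: ⌊1564/2⌋ × 1106 = 782 × 1106 mm
S2: ⌊1106/2⌋ × 782 = 553 × 782 mm
S3: ⌊782/2⌋ × 553 = 391 × 553 mm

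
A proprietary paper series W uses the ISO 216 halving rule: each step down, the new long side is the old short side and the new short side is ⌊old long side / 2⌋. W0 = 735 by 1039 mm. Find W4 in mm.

183 × 259 mm

W1 = 519 × 735 mm (from W0 by 1 halving).
W2: ⌊735/2⌋ × 519 = 367 × 519 mm
W3: ⌊519/2⌋ × 367 = 259 × 367 mm
W4: ⌊367/2⌋ × 259 = 183 × 259 mm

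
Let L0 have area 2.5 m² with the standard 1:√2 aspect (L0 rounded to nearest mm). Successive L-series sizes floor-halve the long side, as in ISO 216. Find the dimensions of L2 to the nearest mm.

Let L0's short side be w mm. w · w√2 = 2.5 m² = 2,500,000 mm², so w ≈ 1329.6 mm and w√2 ≈ 1880.3 mm → L0 = 1330 × 1880 mm.
L1: ⌊1880/2⌋ × 1330 = 940 × 1330 mm
L2: ⌊1330/2⌋ × 940 = 665 × 940 mm

665 × 940 mm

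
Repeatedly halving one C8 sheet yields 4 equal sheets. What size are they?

4 = 2^2, so 2 halving steps.
C8 → C9 → … → C10 after 2 steps.

C10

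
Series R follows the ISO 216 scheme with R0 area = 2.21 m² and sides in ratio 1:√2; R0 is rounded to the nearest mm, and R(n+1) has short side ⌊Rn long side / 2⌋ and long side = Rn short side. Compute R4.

312 × 442 mm

Let R0's short side be w mm. w · w√2 = 2.21 m² = 2,210,000 mm², so w ≈ 1250.1 mm and w√2 ≈ 1767.9 mm → R0 = 1250 × 1768 mm.
R1: ⌊1768/2⌋ × 1250 = 884 × 1250 mm
R2: ⌊1250/2⌋ × 884 = 625 × 884 mm
R3: ⌊884/2⌋ × 625 = 442 × 625 mm
R4: ⌊625/2⌋ × 442 = 312 × 442 mm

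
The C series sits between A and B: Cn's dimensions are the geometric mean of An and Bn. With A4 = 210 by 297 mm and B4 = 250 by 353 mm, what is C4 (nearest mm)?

Short side: √(210 · 250) = √52500 ≈ 229.1 → 229 mm
Long side: √(297 · 353) = √104841 ≈ 323.8 → 324 mm

229 × 324 mm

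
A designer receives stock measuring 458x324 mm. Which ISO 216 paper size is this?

C3 (324 × 458 mm)

Aspect ratio 458/324 ≈ 1.414 — close to the ISO √2 ≈ 1.414.
In the C-series (envelope sizes, between A and B): C3 = 324 × 458 mm.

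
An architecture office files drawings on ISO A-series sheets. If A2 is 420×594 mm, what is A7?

74 × 105 mm

A3: ⌊594/2⌋ × 420 = 297 × 420 mm
A4: ⌊420/2⌋ × 297 = 210 × 297 mm
A5: ⌊297/2⌋ × 210 = 148 × 210 mm
A6: ⌊210/2⌋ × 148 = 105 × 148 mm
A7: ⌊148/2⌋ × 105 = 74 × 105 mm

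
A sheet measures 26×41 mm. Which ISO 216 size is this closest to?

C10 (28 × 40 mm)

Aspect ratio 41/26 ≈ 1.577 (ISO target is √2 ≈ 1.414).
In the C-series (envelope sizes, between A and B): C10 = 28 × 40 mm.
Off by 3 mm total — nearest standard size.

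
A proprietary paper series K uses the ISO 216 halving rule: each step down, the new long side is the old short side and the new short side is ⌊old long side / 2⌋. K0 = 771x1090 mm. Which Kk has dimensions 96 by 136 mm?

K0: 771 × 1090 mm
K1: 545 × 771 mm
K2: 385 × 545 mm
K3: 272 × 385 mm
K4: 192 × 272 mm
K5: 136 × 192 mm
K6: 96 × 136 mm
K7: 68 × 96 mm
→ matches K6.

K6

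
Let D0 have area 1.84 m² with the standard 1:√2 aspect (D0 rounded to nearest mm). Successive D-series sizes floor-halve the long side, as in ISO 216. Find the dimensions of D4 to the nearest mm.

Let D0's short side be w mm. w · w√2 = 1.84 m² = 1,840,000 mm², so w ≈ 1140.6 mm and w√2 ≈ 1613.1 mm → D0 = 1141 × 1613 mm.
D1: ⌊1613/2⌋ × 1141 = 806 × 1141 mm
D2: ⌊1141/2⌋ × 806 = 570 × 806 mm
D3: ⌊806/2⌋ × 570 = 403 × 570 mm
D4: ⌊570/2⌋ × 403 = 285 × 403 mm

285 × 403 mm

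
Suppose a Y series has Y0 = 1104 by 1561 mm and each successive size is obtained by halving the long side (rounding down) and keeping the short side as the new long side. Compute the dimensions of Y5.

195 × 276 mm

Y1: ⌊1561/2⌋ × 1104 = 780 × 1104 mm
Y2: ⌊1104/2⌋ × 780 = 552 × 780 mm
Y3: ⌊780/2⌋ × 552 = 390 × 552 mm
Y4: ⌊552/2⌋ × 390 = 276 × 390 mm
Y5: ⌊390/2⌋ × 276 = 195 × 276 mm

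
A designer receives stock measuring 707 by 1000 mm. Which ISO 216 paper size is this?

Aspect ratio 1000/707 ≈ 1.414 — close to the ISO √2 ≈ 1.414.
In the B-series (B0 = 1000 × 1414 mm): B1 = 707 × 1000 mm.

B1 (707 × 1000 mm)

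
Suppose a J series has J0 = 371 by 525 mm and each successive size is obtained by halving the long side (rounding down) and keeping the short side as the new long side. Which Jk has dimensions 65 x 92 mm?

J0: 371 × 525 mm
J1: 262 × 371 mm
J2: 185 × 262 mm
J3: 131 × 185 mm
J4: 92 × 131 mm
J5: 65 × 92 mm
J6: 46 × 65 mm
→ matches J5.

J5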